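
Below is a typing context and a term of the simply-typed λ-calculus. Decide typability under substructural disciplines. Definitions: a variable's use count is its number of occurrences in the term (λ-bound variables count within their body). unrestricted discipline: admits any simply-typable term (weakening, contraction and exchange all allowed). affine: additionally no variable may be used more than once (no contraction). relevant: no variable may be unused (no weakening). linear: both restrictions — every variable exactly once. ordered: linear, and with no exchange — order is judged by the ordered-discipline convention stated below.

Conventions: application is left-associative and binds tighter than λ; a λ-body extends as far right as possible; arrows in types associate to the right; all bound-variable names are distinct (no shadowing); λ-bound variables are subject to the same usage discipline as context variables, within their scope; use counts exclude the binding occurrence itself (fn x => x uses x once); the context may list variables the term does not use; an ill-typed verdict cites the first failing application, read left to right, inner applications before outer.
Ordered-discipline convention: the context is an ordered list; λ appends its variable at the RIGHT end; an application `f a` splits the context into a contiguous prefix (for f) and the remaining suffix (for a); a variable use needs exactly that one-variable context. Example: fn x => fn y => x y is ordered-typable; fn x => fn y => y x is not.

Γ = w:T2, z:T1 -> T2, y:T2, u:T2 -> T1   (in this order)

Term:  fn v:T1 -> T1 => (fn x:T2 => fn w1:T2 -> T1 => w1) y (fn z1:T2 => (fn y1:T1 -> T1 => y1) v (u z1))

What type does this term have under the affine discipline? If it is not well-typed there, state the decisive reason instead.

term : (T1 -> T1) -> T2 -> T1
counts: w=0, z=0, y=1, u=1, v [bound]=1, x [bound]=0, w1 [bound]=1, z1 [bound]=1, y1 [bound]=1
left-to-right use order: w1, y, y1, v, u, z1
typing: ✓ — (T1 -> T1) -> T2 -> T1
all disciplines: ordered ✗; linear ✗; affine ✓; relevant ✗; unrestricted ✓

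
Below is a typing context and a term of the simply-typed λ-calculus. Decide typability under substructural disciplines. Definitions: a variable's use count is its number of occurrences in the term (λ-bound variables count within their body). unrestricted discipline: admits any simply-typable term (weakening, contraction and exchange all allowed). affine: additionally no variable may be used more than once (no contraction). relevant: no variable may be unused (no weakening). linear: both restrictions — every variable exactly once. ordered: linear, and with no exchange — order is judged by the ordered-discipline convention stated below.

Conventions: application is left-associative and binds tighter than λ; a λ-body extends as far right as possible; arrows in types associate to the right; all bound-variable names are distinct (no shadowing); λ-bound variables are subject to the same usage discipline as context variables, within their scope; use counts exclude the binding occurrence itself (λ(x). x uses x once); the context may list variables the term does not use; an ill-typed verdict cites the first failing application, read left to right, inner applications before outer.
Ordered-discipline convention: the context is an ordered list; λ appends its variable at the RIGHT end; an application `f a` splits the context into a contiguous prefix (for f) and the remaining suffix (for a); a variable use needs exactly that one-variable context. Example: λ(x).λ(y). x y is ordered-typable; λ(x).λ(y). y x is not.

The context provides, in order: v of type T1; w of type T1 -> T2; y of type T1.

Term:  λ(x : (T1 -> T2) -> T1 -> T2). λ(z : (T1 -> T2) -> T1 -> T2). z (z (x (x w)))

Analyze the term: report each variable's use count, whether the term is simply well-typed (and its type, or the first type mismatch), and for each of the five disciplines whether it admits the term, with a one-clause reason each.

usage: v ×0; w ×1; y ×0; x (λ-bound) ×2; z (λ-bound) ×2
use order (left to right): z, z, x, x, w
typing: well-typed — term : ((T1 -> T2) -> T1 -> T2) -> ((T1 -> T2) -> T1 -> T2) -> T1 -> T2
ordered ✗ (x ×2, z ×2 used more than once (contraction); unused: v, y — weakening required)
linear ✗ (x ×2, z ×2 used more than once (contraction); unused: v, y — weakening required)
affine ✗ (x ×2, z ×2 used more than once (contraction))
relevant ✗ (unused: v, y — weakening required)
unrestricted ✓ (type-checks (((T1 -> T2) -> T1 -> T2) -> ((T1 -> T2) -> T1 -> T2) -> T1 -> T2) and nothing is barred)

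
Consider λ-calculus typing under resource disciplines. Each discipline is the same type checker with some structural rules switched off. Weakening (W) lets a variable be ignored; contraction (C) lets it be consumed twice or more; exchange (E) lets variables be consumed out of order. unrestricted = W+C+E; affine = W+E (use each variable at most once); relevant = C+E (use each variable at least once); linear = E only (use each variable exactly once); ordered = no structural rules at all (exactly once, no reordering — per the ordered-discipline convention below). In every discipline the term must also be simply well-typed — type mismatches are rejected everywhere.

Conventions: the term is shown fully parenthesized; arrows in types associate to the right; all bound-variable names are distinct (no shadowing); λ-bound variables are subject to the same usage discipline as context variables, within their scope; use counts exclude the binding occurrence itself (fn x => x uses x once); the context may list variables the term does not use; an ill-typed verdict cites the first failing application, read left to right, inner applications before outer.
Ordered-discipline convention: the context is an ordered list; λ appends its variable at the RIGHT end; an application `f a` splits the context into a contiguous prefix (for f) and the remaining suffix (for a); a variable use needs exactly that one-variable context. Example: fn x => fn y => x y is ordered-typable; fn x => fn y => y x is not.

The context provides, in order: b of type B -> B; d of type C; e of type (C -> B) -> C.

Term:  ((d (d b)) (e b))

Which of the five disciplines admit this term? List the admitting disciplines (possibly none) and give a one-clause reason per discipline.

admitted by: none
variable uses: b: 2×, d: 2×, e: 1×
use order (left to right): d, d, b, e, b
typing: ill-typed: non-function type C applied to an argument
ordered ✗ (a type mismatch blocks all five)
linear ✗ (the type mismatch rejects it)
affine ✗ (not simply typable)
relevant ✗ (fails simple typing)
unrestricted ✗ (a type mismatch blocks all five)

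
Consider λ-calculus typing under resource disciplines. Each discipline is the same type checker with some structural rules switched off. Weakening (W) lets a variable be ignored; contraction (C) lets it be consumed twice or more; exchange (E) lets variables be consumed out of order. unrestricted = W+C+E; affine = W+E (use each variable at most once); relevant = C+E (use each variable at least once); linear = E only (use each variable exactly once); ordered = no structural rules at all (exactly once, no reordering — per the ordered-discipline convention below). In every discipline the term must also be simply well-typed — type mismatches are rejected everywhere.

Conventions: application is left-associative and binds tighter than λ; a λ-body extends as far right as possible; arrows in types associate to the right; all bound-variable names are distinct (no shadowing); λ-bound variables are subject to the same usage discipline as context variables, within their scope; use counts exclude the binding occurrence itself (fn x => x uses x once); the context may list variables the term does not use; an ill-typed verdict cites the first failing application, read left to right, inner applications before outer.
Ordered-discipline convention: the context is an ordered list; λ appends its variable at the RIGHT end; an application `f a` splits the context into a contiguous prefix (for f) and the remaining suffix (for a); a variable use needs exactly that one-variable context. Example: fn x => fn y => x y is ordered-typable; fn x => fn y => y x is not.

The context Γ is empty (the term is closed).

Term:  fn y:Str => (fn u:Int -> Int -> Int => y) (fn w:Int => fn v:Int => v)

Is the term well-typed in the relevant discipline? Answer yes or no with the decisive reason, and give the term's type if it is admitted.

no — u, w left unused
variable uses: y [bound] ×1, u [bound] ×0, w [bound] ×0, v [bound] ×1
use order (left to right): y, v
typing: the term checks, with type Str -> Str
summary: ordered ✗; linear ✗; affine ✓; relevant ✗; unrestricted ✓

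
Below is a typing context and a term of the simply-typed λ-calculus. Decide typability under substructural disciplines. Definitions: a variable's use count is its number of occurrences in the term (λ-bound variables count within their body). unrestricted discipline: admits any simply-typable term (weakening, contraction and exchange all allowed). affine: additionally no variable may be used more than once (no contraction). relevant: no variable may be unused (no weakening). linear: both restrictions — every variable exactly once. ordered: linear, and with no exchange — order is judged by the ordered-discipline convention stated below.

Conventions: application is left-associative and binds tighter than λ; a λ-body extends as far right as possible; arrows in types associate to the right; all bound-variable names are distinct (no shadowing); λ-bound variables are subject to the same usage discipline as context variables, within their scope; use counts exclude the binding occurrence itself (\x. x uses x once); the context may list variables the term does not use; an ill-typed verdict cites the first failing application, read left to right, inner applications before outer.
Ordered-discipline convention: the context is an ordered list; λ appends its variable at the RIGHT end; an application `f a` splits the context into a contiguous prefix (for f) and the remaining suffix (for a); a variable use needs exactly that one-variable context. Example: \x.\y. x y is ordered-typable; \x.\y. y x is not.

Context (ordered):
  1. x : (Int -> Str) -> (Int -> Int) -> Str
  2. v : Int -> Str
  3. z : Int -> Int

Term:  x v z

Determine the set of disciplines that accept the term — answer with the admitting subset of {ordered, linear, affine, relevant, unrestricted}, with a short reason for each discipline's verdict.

admitting disciplines: ordered, linear, affine, relevant, unrestricted
usage: x: 1×, v: 1×, z: 1×
uses in reading order: x, v, z
typing: well-typed at Str
ordered ✓ (x, v, z once each; derivable with no W/C/E)
linear ✓ (each of x, v, z used exactly once)
affine ✓ (at most one use each (x, v, z))
relevant ✓ (at least one use each (x, v, z))
unrestricted ✓ (type-checks (Str) and nothing is barred)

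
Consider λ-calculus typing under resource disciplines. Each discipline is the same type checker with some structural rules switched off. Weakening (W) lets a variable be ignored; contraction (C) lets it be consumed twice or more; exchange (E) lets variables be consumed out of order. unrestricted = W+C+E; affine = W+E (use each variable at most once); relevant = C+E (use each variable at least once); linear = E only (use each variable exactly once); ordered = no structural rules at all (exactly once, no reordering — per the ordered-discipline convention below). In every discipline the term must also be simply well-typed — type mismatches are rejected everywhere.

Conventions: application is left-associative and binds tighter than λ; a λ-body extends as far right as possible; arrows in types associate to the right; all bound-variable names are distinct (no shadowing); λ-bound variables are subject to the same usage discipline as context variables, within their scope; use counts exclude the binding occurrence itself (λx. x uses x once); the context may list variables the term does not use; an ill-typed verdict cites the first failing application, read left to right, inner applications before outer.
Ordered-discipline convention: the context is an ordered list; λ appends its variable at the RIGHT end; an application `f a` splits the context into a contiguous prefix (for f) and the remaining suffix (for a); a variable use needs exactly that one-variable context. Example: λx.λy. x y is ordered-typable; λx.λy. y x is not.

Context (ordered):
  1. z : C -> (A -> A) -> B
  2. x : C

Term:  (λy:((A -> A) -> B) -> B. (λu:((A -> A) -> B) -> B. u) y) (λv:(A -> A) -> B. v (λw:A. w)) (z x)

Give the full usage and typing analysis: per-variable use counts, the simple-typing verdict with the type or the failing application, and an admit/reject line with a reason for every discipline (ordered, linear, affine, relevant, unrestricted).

counts: z: 1×, x: 1×, y (bound): 1×, u (bound): 1×, v (bound): 1×, w (bound): 1×
order of uses: u, y, v, w, z, x
typing: well-typed — term : B
ordered: ✓, single-use (z, x, y, u, v, w), ordered derivation ok
linear: ✓, each of z, x, y, u, v, w used exactly once
affine: ✓, z, x, y, u, v, w: no repeats, contraction unneeded
relevant: ✓, every one of z, x, y, u, v, w appears
unrestricted: ✓, simply typable at B; W, C, E all held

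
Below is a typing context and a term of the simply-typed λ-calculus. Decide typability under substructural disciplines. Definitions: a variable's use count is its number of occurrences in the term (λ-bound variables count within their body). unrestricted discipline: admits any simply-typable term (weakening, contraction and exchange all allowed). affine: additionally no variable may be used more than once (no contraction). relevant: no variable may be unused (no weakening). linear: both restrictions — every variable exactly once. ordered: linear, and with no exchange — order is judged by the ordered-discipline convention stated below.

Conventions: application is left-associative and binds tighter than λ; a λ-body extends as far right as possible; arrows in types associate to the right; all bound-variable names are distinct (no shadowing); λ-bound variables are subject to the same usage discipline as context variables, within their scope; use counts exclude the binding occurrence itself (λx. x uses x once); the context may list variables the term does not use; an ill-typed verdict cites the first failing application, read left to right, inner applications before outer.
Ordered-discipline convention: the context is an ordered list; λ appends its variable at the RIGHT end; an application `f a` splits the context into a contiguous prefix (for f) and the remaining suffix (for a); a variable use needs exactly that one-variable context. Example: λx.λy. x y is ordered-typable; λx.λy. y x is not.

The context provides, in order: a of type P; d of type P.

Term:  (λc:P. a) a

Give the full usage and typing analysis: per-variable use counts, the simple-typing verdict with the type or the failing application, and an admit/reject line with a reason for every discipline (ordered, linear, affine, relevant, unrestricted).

use counts: a=2; d=0; c (λ-bound)=0
left-to-right use order: a, a
typing: ✓ — P
ordered: ✗ — repeated use of a ×2; d, c left unused
linear: ✗ — repeated use of a ×2; d, c left unused
affine: ✗ — repeated use of a ×2
relevant: ✗ — d, c left unused
unrestricted: ✓ — typability at P is all that's needed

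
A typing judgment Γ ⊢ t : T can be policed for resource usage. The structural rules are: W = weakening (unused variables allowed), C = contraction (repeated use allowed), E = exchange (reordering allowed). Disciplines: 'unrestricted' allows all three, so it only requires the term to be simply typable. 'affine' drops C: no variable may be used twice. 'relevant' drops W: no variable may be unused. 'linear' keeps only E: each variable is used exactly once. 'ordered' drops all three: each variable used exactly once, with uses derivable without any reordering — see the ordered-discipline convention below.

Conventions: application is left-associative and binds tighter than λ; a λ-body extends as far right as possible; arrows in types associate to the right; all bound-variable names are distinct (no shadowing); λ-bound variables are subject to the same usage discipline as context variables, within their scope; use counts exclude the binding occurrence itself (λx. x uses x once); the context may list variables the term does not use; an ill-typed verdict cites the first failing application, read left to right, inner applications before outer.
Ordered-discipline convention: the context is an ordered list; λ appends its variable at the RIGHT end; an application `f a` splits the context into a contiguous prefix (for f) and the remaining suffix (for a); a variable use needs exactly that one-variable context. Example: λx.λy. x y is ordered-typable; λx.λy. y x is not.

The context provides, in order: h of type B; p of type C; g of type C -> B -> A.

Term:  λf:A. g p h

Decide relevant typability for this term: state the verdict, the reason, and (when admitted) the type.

no — needs weakening: f unused
variable uses: h: 1, p: 1, g: 1, f (bound): 0
order of uses: g, p, h
typing: ✓ — A -> A
all disciplines: ordered ✗ | linear ✗ | affine ✓ | relevant ✗ | unrestricted ✓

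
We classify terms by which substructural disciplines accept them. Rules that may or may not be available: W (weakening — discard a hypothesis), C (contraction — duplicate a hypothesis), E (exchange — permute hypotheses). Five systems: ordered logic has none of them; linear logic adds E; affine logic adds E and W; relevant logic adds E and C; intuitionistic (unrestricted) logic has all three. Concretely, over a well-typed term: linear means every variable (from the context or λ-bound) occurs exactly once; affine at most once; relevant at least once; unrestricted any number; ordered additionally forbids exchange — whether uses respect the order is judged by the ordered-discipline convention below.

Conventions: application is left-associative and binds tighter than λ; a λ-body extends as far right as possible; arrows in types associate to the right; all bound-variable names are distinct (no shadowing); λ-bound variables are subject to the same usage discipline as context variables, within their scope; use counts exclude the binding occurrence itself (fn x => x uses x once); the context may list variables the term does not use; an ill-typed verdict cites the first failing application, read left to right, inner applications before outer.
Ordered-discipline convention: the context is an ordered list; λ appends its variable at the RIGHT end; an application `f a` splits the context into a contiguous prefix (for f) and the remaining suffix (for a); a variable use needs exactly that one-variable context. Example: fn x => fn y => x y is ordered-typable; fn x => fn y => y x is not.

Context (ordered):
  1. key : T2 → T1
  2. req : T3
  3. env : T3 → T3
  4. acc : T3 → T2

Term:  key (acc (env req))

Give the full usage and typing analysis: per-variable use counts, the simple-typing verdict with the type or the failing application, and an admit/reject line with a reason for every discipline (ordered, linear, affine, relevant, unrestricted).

counts: key=1; req=1; env=1; acc=1
order of uses: key, acc, env, req
typing: the term checks, with type T1
ordered ✗ (use order key, acc, env, req needs exchange)
linear ✓ (each of key, req, env, acc used exactly once)
affine ✓ (at most one use each (key, req, env, acc))
relevant ✓ (key, req, env, acc: all used, weakening unneeded)
unrestricted ✓ (type-checks (T1) and nothing is barred)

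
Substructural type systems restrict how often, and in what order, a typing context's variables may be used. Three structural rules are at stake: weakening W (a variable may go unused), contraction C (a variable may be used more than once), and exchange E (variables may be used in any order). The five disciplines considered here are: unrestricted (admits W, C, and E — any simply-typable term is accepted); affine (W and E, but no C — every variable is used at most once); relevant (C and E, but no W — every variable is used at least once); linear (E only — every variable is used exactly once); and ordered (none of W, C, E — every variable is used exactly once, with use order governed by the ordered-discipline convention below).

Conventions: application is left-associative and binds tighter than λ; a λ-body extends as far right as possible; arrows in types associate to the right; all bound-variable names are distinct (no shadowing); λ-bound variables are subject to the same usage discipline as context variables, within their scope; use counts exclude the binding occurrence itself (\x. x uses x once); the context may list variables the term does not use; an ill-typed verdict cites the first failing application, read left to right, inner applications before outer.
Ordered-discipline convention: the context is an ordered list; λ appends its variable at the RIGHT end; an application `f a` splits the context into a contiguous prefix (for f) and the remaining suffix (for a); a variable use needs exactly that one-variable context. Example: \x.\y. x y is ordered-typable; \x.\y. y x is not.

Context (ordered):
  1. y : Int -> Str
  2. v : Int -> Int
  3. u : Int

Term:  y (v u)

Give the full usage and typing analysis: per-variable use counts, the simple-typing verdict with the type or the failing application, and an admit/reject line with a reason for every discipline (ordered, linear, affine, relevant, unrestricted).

use counts: y: 1, v: 1, u: 1
order of uses: y, v, u
typing: well-typed at Str
ordered: ✓ — y, v, u once each; derivable with no W/C/E
linear: ✓ — each of y, v, u used exactly once
affine: ✓ — none of y, v, u used more than once
relevant: ✓ — none of y, v, u goes unused
unrestricted: ✓ — well-typed at Str; no restrictions here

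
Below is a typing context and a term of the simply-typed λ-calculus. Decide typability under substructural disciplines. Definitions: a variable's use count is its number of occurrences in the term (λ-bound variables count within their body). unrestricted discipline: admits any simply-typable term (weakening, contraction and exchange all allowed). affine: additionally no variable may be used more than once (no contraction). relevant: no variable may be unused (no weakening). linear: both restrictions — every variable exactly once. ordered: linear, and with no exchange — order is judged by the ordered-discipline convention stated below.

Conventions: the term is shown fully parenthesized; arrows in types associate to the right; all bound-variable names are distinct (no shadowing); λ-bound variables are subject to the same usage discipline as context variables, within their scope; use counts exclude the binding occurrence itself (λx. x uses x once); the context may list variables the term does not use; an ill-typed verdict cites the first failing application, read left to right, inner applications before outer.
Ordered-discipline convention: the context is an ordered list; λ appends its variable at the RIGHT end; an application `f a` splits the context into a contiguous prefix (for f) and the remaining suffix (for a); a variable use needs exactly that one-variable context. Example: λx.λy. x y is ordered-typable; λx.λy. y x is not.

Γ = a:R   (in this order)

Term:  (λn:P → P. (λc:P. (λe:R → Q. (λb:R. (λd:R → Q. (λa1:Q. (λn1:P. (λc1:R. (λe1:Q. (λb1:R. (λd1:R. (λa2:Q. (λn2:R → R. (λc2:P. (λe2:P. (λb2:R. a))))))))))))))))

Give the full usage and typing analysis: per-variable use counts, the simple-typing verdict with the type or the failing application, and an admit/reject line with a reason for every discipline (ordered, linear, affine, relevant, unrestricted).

variable uses: a=1, n (bound)=0, c (bound)=0, e (bound)=0, b (bound)=0, d (bound)=0, a1 (bound)=0, n1 (bound)=0, c1 (bound)=0, e1 (bound)=0, b1 (bound)=0, d1 (bound)=0, a2 (bound)=0, n2 (bound)=0, c2 (bound)=0, e2 (bound)=0, b2 (bound)=0
use order (left to right): a
typing: well-typed at (P → P) → P → (R → Q) → R → (R → Q) → Q → P → R → Q → R → R → Q → (R → R) → P → P → R → R
ordered: ✗, n, c, e, b, d, a1, n1, c1, e1, b1, d1, a2, n2, c2, e2, b2 never used (weakening)
linear: ✗, n, c, e, b, d, a1, n1, c1, e1, b1, d1, a2, n2, c2, e2, b2 never used (weakening)
affine: ✓, a, n, c, e, b, d, a1, n1, c1, e1, b1, d1, a2, n2, c2, e2, b2: no repeats, contraction unneeded
relevant: ✗, n, c, e, b, d, a1, n1, c1, e1, b1, d1, a2, n2, c2, e2, b2 never used (weakening)
unrestricted: ✓, typability at (P → P) → P → (R → Q) → R → (R → Q) → Q → P → R → Q → R → R → Q → (R → R) → P → P → R → R is all that's needed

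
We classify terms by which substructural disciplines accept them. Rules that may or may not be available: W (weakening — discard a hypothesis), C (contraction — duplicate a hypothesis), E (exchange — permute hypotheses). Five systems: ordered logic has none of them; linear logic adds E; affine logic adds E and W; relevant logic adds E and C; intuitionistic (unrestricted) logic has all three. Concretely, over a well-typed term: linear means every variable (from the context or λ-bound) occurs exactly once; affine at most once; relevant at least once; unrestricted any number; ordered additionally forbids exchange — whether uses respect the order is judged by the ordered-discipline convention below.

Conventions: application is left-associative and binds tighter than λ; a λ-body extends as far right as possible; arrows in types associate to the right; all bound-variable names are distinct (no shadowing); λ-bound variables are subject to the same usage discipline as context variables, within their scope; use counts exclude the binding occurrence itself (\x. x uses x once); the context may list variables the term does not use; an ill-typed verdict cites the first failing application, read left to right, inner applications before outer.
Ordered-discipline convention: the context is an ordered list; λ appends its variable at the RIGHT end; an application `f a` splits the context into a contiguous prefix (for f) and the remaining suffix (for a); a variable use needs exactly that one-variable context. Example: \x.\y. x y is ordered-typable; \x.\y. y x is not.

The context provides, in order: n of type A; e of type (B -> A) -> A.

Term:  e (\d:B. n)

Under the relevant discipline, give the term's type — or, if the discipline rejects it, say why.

not well-typed under relevant — needs weakening: d unused
use counts: n=1, e=1, d (bound)=0
uses in reading order: e, n
typing: well-typed at A
summary: ordered ✗ | linear ✗ | affine ✓ | relevant ✗ | unrestricted ✓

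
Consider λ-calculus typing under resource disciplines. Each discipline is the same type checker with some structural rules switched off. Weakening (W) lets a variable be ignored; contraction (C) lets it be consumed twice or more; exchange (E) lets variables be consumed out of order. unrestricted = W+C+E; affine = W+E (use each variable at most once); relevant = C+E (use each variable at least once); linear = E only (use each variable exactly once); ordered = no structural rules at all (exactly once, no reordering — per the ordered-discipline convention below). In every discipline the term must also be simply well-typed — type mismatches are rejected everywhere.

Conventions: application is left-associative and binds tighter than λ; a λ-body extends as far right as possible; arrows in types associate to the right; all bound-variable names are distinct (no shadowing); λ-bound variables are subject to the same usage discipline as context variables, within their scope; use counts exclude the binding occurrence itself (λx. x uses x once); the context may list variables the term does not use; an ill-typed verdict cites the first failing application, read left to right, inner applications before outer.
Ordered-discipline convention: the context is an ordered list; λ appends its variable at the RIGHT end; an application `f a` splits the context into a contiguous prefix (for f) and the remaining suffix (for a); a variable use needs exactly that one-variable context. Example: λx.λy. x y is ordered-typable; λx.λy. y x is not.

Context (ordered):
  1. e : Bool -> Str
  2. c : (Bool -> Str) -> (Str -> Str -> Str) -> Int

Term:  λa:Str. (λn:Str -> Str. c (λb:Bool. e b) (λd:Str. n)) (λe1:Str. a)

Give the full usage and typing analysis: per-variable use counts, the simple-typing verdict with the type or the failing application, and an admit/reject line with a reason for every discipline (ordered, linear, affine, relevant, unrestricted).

usage: e ×1, c ×1, a [bound] ×1, n [bound] ×1, b [bound] ×1, d [bound] ×0, e1 [bound] ×0
order of uses: c, e, b, n, a
typing: the term checks, with type Str -> Int
ordered ✗ (d, e1 never used (weakening))
linear ✗ (d, e1 never used (weakening))
affine ✓ (no duplicate uses among e, c, a, n, b, d, e1)
relevant ✗ (d, e1 never used (weakening))
unrestricted ✓ (typability at Str -> Int is all that's needed)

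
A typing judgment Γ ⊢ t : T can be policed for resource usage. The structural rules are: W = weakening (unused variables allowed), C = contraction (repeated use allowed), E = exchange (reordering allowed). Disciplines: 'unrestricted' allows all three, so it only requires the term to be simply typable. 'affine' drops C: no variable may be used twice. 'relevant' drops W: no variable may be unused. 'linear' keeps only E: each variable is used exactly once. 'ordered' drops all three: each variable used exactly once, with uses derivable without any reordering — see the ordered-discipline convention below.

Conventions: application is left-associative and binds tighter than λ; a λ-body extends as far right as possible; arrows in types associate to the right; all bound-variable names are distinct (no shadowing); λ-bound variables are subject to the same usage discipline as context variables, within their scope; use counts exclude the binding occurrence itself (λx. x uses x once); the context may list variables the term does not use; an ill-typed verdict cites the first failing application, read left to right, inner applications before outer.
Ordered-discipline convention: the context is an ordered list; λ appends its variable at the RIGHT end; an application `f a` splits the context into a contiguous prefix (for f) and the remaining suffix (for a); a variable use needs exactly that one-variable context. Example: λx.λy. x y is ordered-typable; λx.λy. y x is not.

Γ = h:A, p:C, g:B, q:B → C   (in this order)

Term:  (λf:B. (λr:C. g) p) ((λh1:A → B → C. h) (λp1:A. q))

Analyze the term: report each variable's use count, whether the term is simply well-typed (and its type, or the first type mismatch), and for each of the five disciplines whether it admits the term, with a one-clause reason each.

use counts: h=1; p=1; g=1; q=1; f (λ-bound)=0; r (λ-bound)=0; h1 (λ-bound)=0; p1 (λ-bound)=0
uses in reading order: g, p, h, q
typing: ill-typed: argument of type A where B is required
ordered ✗ (a type mismatch blocks all five)
linear ✗ (the type mismatch rejects it)
affine ✗ (not simply typable)
relevant ✗ (fails simple typing)
unrestricted ✗ (a type mismatch blocks all five)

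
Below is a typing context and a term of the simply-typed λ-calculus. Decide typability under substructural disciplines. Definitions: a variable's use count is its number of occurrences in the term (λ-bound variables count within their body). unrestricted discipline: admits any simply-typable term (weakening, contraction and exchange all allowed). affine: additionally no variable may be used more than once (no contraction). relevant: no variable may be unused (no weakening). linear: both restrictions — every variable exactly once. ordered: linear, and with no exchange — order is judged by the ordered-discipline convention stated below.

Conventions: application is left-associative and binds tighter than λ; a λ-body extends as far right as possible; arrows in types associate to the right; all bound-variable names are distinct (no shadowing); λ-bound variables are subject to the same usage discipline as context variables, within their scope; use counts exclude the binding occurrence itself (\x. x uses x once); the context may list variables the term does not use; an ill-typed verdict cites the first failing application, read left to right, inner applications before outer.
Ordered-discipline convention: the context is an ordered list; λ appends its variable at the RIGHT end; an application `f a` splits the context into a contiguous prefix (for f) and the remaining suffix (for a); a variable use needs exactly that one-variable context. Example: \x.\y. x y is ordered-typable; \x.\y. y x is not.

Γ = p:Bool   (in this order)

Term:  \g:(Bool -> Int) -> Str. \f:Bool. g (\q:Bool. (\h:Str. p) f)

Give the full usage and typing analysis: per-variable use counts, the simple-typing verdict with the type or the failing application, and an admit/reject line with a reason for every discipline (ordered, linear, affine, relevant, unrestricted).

use counts: p: 1×, g (bound): 1×, f (bound): 1×, q (bound): 0×, h (bound): 0×
left-to-right use order: g, p, f
typing: ill-typed: argument of type Bool where Str is required
ordered ✗ (fails simple typing)
linear ✗ (a type mismatch blocks all five)
affine ✗ (the type mismatch rejects it)
relevant ✗ (not simply typable)
unrestricted ✗ (fails simple typing)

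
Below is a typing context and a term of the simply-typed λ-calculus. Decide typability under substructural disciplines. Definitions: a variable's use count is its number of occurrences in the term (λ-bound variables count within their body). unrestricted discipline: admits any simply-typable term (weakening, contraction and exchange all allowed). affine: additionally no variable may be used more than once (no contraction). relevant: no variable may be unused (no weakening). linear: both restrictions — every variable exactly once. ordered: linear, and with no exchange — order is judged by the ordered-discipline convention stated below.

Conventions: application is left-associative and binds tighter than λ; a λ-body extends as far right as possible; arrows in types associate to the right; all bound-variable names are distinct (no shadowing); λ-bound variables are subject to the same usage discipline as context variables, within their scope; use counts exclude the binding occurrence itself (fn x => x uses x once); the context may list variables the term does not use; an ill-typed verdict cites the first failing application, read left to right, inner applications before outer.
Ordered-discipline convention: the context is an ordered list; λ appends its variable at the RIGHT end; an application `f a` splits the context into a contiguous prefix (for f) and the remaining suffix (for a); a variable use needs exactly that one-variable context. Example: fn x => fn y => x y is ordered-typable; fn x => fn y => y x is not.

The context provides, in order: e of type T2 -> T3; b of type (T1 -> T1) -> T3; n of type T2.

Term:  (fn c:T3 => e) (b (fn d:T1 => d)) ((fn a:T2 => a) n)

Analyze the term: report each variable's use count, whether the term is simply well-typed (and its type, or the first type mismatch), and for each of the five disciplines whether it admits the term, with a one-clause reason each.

use counts: e: 1; b: 1; n: 1; c [bound]: 0; d [bound]: 1; a [bound]: 1
left-to-right use order: e, b, d, a, n
typing: well-typed — term : T3
ordered ✗ (c never used (weakening))
linear ✗ (c never used (weakening))
affine ✓ (none of e, b, n, c, d, a used more than once)
relevant ✗ (c never used (weakening))
unrestricted ✓ (simply typable at T3; W, C, E all held)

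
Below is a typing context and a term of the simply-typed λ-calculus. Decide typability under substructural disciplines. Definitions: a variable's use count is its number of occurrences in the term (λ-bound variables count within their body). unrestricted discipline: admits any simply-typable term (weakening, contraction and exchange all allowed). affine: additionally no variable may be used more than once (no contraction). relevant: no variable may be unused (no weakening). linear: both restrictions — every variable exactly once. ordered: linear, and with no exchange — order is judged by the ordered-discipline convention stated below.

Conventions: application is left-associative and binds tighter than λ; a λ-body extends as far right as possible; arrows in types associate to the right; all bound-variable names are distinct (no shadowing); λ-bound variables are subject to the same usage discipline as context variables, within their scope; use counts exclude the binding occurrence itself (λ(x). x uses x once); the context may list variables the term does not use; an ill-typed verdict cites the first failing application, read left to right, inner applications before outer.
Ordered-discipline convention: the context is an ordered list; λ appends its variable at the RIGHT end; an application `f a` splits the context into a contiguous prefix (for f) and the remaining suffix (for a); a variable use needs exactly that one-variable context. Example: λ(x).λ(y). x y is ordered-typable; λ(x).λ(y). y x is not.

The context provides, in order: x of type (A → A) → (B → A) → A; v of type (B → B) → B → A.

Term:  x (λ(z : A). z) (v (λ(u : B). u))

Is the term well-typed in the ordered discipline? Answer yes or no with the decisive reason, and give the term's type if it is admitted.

yes — single-use (x, v, z, u), ordered derivation ok; term : A
use counts: x: 1×, v: 1×, z [bound]: 1×, u [bound]: 1×
uses in reading order: x, z, v, u
typing: well-typed — term : A
per-discipline verdicts: ordered ✓ · linear ✓ · affine ✓ · relevant ✓ · unrestricted ✓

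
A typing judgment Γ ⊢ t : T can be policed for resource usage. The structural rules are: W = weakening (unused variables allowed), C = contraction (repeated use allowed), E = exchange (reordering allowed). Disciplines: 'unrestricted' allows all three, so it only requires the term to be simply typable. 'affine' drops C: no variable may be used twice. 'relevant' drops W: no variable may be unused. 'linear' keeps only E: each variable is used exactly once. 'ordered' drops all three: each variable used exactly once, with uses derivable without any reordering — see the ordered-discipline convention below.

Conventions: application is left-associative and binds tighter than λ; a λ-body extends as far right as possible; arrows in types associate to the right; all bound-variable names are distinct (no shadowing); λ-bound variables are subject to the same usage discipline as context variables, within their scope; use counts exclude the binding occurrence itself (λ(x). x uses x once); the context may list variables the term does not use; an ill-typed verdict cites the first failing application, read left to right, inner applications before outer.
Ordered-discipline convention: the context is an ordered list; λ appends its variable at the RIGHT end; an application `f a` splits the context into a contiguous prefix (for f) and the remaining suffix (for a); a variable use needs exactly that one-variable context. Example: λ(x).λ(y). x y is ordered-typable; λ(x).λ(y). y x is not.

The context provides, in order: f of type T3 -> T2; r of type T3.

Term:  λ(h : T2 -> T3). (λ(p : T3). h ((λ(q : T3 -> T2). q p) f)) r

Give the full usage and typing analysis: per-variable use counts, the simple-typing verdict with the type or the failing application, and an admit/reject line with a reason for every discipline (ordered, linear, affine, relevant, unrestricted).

variable uses: f: 1, r: 1, h (bound): 1, p (bound): 1, q (bound): 1
left-to-right use order: h, q, p, f, r
typing: well-typed at (T2 -> T3) -> T3
ordered: ✗ — needs exchange: uses follow h, q, p, f, r
linear: ✓ — exactly-once usage across f, r, h, p, q
affine: ✓ — no duplicate uses among f, r, h, p, q
relevant: ✓ — at least one use each (f, r, h, p, q)
unrestricted: ✓ — simply typable at (T2 -> T3) -> T3; W, C, E all held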